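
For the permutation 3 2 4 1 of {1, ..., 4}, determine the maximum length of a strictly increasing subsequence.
2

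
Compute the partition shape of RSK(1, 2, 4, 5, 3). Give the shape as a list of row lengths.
[4, 1]

Row-insert each entry into an empty tableau.

After inserting 1: P = [[1]].
After inserting 2: P = [[1, 2]].
After inserting 4: P = [[1, 2, 4]].
After inserting 5: P = [[1, 2, 4, 5]].
After inserting 3: P = [[1, 2, 3, 5], [4]].

The final insertion tableau P = [[1, 2, 3, 5], [4]] has shape [4, 1].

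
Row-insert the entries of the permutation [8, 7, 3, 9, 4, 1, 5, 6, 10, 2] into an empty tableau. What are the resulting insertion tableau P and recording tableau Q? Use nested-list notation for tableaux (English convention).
Insert each entry of the permutation into P by Schensted row insertion, recording in Q the position of each new cell.

After inserting 8: P = [[8]].
After inserting 7: P = [[7], [8]].
After inserting 3: P = [[3], [7], [8]].
After inserting 9: P = [[3, 9], [7], [8]].
After inserting 4: P = [[3, 4], [7, 9], [8]].
After inserting 1: P = [[1, 4], [3, 9], [7], [8]].
After inserting 5: P = [[1, 4, 5], [3, 9], [7], [8]].
After inserting 6: P = [[1, 4, 5, 6], [3, 9], [7], [8]].
After inserting 10: P = [[1, 4, 5, 6, 10], [3, 9], [7], [8]].
After inserting 2: P = [[1, 2, 5, 6, 10], [3, 4], [7, 9], [8]].

So P = [[1, 2, 5, 6, 10], [3, 4], [7, 9], [8]], Q = [[1, 4, 7, 8, 9], [2, 5], [3, 10], [6]].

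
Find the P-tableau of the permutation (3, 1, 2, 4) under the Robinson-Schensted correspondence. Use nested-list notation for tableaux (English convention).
P = [[1, 2, 4], [3]]

After inserting 3: P = [[3]].
After inserting 1: P = [[1], [3]].
After inserting 2: P = [[1, 2], [3]].
After inserting 4: P = [[1, 2, 4], [3]].

So P = [[1, 2, 4], [3]].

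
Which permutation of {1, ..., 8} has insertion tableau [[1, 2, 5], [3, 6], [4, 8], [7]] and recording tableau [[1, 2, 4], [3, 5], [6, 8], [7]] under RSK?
1 7 4 8 6 3 2 5

Reverse the RSK construction: for i from n down to 1, find the cell of Q containing i, remove the entry at that cell from P, and reverse-bump it up through P; the value ejected from row 1 is w(i).

Step i=8: Q has 8 at row 3, column 2; remove 8 from row 3 of P and reverse-bump: 8 enters row 2 and ejects 6; 6 enters row 1 and ejects 5. So w(8) = 5. P is now [[1, 2, 6], [3, 8], [4], [7]].
Step i=7: Q has 7 at row 4, column 1; remove 7 from row 4 of P and reverse-bump: 7 enters row 3 and ejects 4; 4 enters row 2 and ejects 3; 3 enters row 1 and ejects 2. So w(7) = 2. P is now [[1, 3, 6], [4, 8], [7]].
Step i=6: Q has 6 at row 3, column 1; remove 7 from row 3 of P and reverse-bump: 7 enters row 2 and ejects 4; 4 enters row 1 and ejects 3. So w(6) = 3. P is now [[1, 4, 6], [7, 8]].
Step i=5: Q has 5 at row 2, column 2; remove 8 from row 2 of P and reverse-bump: 8 enters row 1 and ejects 6. So w(5) = 6. P is now [[1, 4, 8], [7]].
Step i=4: Q has 4 at row 1, column 3; remove that cell from P, ejecting 8. So w(4) = 8. P is now [[1, 4], [7]].
Step i=3: Q has 3 at row 2, column 1; remove 7 from row 2 of P and reverse-bump: 7 enters row 1 and ejects 4. So w(3) = 4. P is now [[1, 7]].
Step i=2: Q has 2 at row 1, column 2; remove that cell from P, ejecting 7. So w(2) = 7. P is now [[1]].
Step i=1: Q has 1 at row 1, column 1; remove that cell from P, ejecting 1. So w(1) = 1. P is now [].

So w = 1 7 4 8 6 3 2 5.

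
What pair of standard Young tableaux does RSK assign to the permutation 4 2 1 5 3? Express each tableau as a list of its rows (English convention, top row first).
Insert each entry of the permutation into P by Schensted row insertion, recording in Q the position of each new cell.

Insert 4: appended to row 1. P = [[4]].
Insert 2: 2 bumps 4 from row 1; 4 starts row 2. P = [[2], [4]].
Insert 1: 1 bumps 2 from row 1; 2 bumps 4 from row 2; 4 starts row 3. P = [[1], [2], [4]].
Insert 5: appended to row 1. P = [[1, 5], [2], [4]].
Insert 3: 3 bumps 5 from row 1; 5 appends to row 2. P = [[1, 3], [2, 5], [4]].

So P = [[1, 3], [2, 5], [4]], Q = [[1, 4], [2, 5], [3]].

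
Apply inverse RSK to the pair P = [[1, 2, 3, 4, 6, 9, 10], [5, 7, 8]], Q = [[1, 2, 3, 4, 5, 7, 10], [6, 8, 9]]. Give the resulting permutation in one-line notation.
1 2 5 7 8 3 9 4 6 10

Reverse RSK: for i = n, n-1, ..., 1, locate i in Q, remove the corresponding corner cell from P, and reverse-bump its entry up through P; the value ejected from row 1 is w(i).

So w = 1 2 5 7 8 3 9 4 6 10.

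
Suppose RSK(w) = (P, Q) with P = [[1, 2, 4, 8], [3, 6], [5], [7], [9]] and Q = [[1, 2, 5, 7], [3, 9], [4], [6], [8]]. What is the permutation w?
1 9 7 5 6 3 8 2 4

Reverse RSK: for i = n, n-1, ..., 1, locate i in Q, remove the corresponding corner cell from P, and reverse-bump its entry up through P; the value ejected from row 1 is w(i).

So w = 1 9 7 5 6 3 8 2 4.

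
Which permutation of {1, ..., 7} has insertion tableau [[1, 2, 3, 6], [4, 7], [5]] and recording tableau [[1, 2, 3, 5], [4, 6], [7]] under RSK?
1 2 5 4 7 6 3

Reverse RSK: for i = n, n-1, ..., 1, locate i in Q, remove the corresponding corner cell from P, and reverse-bump its entry up through P; the value ejected from row 1 is w(i).

So w = 1 2 5 4 7 6 3.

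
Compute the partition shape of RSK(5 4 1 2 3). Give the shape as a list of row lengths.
RSK row insertion gives P = [[1, 2, 3], [4], [5]], which has shape [3, 1, 1].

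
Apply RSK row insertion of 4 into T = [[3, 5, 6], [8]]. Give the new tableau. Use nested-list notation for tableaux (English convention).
[[3, 4, 6], [5], [8]]

In row 1, 4 replaces 5 (the leftmost entry greater than 4); 5 is bumped to row 2. In row 2, 5 replaces 8 (the leftmost entry greater than 5); 8 is bumped to row 3. 8 starts a new row 3. The new tableau is [[3, 4, 6], [5], [8]].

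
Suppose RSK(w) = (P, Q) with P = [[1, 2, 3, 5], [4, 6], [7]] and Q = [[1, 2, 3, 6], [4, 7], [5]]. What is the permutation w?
1 2 7 4 3 6 5

Reverse RSK: for i = n, n-1, ..., 1, locate i in Q, remove the corresponding corner cell from P, and reverse-bump its entry up through P; the value ejected from row 1 is w(i).

So w = 1 2 7 4 3 6 5.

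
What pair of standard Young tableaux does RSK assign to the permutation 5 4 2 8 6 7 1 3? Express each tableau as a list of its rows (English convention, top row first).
Insert each entry of the permutation into P by Schensted row insertion, recording in Q the position of each new cell.

Insert 5: appended to row 1. P = [[5]], Q = [[1]].
Insert 4: 4 bumps 5 from row 1; 5 starts row 2. P = [[4], [5]], Q = [[1], [2]].
Insert 2: 2 bumps 4 from row 1; 4 bumps 5 from row 2; 5 starts row 3. P = [[2], [4], [5]], Q = [[1], [2], [3]].
Insert 8: appended to row 1. P = [[2, 8], [4], [5]], Q = [[1, 4], [2], [3]].
Insert 6: 6 bumps 8 from row 1; 8 appends to row 2. P = [[2, 6], [4, 8], [5]], Q = [[1, 4], [2, 5], [3]].
Insert 7: appended to row 1. P = [[2, 6, 7], [4, 8], [5]], Q = [[1, 4, 6], [2, 5], [3]].
Insert 1: 1 bumps 2 from row 1; 2 bumps 4 from row 2; 4 bumps 5 from row 3; 5 starts row 4. P = [[1, 6, 7], [2, 8], [4], [5]], Q = [[1, 4, 6], [2, 5], [3], [7]].
Insert 3: 3 bumps 6 from row 1; 6 bumps 8 from row 2; 8 appends to row 3. P = [[1, 3, 7], [2, 6], [4, 8], [5]], Q = [[1, 4, 6], [2, 5], [3, 8], [7]].

So P = [[1, 3, 7], [2, 6], [4, 8], [5]], Q = [[1, 4, 6], [2, 5], [3, 8], [7]].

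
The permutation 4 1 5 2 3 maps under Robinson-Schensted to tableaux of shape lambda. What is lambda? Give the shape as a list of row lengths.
[3, 2]

Row-insert each entry into an empty tableau.

After inserting 4: P = [[4]].
After inserting 1: P = [[1], [4]].
After inserting 5: P = [[1, 5], [4]].
After inserting 2: P = [[1, 2], [4, 5]].
After inserting 3: P = [[1, 2, 3], [4, 5]].

The final insertion tableau P = [[1, 2, 3], [4, 5]] has shape [3, 2].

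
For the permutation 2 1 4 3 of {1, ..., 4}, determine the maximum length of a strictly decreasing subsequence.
2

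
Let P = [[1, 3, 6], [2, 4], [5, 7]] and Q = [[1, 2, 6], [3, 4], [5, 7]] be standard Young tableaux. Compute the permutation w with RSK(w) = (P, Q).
Reverse the RSK construction: for i from n down to 1, find the cell of Q containing i, remove the entry at that cell from P, and reverse-bump it up through P; the value ejected from row 1 is w(i).

Step i=7: Q has 7 at row 3, column 2; remove 7 from row 3 of P and reverse-bump: 7 enters row 2 and ejects 4; 4 enters row 1 and ejects 3. So w(7) = 3. P is now [[1, 4, 6], [2, 7], [5]].
Step i=6: Q has 6 at row 1, column 3; remove that cell from P, ejecting 6. So w(6) = 6. P is now [[1, 4], [2, 7], [5]].
Step i=5: Q has 5 at row 3, column 1; remove 5 from row 3 of P and reverse-bump: 5 enters row 2 and ejects 2; 2 enters row 1 and ejects 1. So w(5) = 1. P is now [[2, 4], [5, 7]].
Step i=4: Q has 4 at row 2, column 2; remove 7 from row 2 of P and reverse-bump: 7 enters row 1 and ejects 4. So w(4) = 4. P is now [[2, 7], [5]].
Step i=3: Q has 3 at row 2, column 1; remove 5 from row 2 of P and reverse-bump: 5 enters row 1 and ejects 2. So w(3) = 2. P is now [[5, 7]].
Step i=2: Q has 2 at row 1, column 2; remove that cell from P, ejecting 7. So w(2) = 7. P is now [[5]].
Step i=1: Q has 1 at row 1, column 1; remove that cell from P, ejecting 5. So w(1) = 5. P is now [].

So w = 5 7 2 4 1 6 3.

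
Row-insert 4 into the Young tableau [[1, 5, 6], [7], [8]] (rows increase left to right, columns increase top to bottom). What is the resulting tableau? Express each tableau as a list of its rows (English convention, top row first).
In row 1, 4 replaces 5 (the leftmost entry greater than 4); 5 is bumped to row 2. In row 2, 5 replaces 7 (the leftmost entry greater than 5); 7 is bumped to row 3. In row 3, 7 replaces 8 (the leftmost entry greater than 7); 8 is bumped to row 4. 8 starts a new row 4. The new tableau is [[1, 4, 6], [5], [7], [8]].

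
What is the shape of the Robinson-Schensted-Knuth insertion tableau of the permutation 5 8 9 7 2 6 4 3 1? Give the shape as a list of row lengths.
Row-insert each entry into an empty tableau.

After inserting 5: P = [[5]].
After inserting 8: P = [[5, 8]].
After inserting 9: P = [[5, 8, 9]].
After inserting 7: P = [[5, 7, 9], [8]].
After inserting 2: P = [[2, 7, 9], [5], [8]].
After inserting 6: P = [[2, 6, 9], [5, 7], [8]].
After inserting 4: P = [[2, 4, 9], [5, 6], [7], [8]].
After inserting 3: P = [[2, 3, 9], [4, 6], [5], [7], [8]].
After inserting 1: P = [[1, 3, 9], [2, 6], [4], [5], [7], [8]].

The final insertion tableau P = [[1, 3, 9], [2, 6], [4], [5], [7], [8]] has shape [3, 2, 1, 1, 1, 1].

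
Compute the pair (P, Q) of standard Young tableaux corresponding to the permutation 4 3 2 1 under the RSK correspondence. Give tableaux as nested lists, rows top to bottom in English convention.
P = [[1], [2], [3], [4]], Q = [[1], [2], [3], [4]]

Insert each entry of the permutation into P by Schensted row insertion, recording in Q the position of each new cell.

After inserting 4: P = [[4]].
After inserting 3: P = [[3], [4]].
After inserting 2: P = [[2], [3], [4]].
After inserting 1: P = [[1], [2], [3], [4]].

So P = [[1], [2], [3], [4]], Q = [[1], [2], [3], [4]].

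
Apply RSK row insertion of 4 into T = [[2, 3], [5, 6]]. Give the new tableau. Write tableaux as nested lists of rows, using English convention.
4 is larger than every entry of row 1, so it is appended to row 1. The new tableau is [[2, 3, 4], [5, 6]].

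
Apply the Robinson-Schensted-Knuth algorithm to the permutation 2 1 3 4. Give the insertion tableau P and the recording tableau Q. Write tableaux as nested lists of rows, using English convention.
Insert each entry of the permutation into P by Schensted row insertion, recording in Q the position of each new cell.

Insert 2: appended to row 1. P = [[2]].
Insert 1: 1 bumps 2 from row 1; 2 starts row 2. P = [[1], [2]].
Insert 3: appended to row 1. P = [[1, 3], [2]].
Insert 4: appended to row 1. P = [[1, 3, 4], [2]].

So P = [[1, 3, 4], [2]], Q = [[1, 3, 4], [2]].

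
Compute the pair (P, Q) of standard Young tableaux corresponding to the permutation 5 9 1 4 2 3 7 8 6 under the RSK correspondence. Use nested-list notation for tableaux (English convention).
P = [[1, 2, 3, 6, 8], [4, 7], [5, 9]], Q = [[1, 2, 6, 7, 8], [3, 4], [5, 9]]

Insert each entry of the permutation into P by Schensted row insertion, recording in Q the position of each new cell.

Insert 5: appended to row 1. P = [[5]].
Insert 9: appended to row 1. P = [[5, 9]].
Insert 1: 1 bumps 5 from row 1; 5 starts row 2. P = [[1, 9], [5]].
Insert 4: 4 bumps 9 from row 1; 9 appends to row 2. P = [[1, 4], [5, 9]].
Insert 2: 2 bumps 4 from row 1; 4 bumps 5 from row 2; 5 starts row 3. P = [[1, 2], [4, 9], [5]].
Insert 3: appended to row 1. P = [[1, 2, 3], [4, 9], [5]].
Insert 7: appended to row 1. P = [[1, 2, 3, 7], [4, 9], [5]].
Insert 8: appended to row 1. P = [[1, 2, 3, 7, 8], [4, 9], [5]].
Insert 6: 6 bumps 7 from row 1; 7 bumps 9 from row 2; 9 appends to row 3. P = [[1, 2, 3, 6, 8], [4, 7], [5, 9]].

So P = [[1, 2, 3, 6, 8], [4, 7], [5, 9]], Q = [[1, 2, 6, 7, 8], [3, 4], [5, 9]].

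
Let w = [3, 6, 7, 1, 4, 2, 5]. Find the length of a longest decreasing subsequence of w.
3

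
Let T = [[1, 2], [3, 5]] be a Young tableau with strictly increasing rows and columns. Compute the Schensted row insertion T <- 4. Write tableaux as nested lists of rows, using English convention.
4 is larger than every entry of row 1, so it is appended to row 1. The new tableau is [[1, 2, 4], [3, 5]].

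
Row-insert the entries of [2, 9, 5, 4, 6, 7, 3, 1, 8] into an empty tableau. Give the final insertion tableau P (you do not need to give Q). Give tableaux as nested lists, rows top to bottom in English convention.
Insert 2: appended to row 1. P = [[2]].
Insert 9: appended to row 1. P = [[2, 9]].
Insert 5: 5 bumps 9 from row 1; 9 starts row 2. P = [[2, 5], [9]].
Insert 4: 4 bumps 5 from row 1; 5 bumps 9 from row 2; 9 starts row 3. P = [[2, 4], [5], [9]].
Insert 6: appended to row 1. P = [[2, 4, 6], [5], [9]].
Insert 7: appended to row 1. P = [[2, 4, 6, 7], [5], [9]].
Insert 3: 3 bumps 4 from row 1; 4 bumps 5 from row 2; 5 bumps 9 from row 3; 9 starts row 4. P = [[2, 3, 6, 7], [4], [5], [9]].
Insert 1: 1 bumps 2 from row 1; 2 bumps 4 from row 2; 4 bumps 5 from row 3; 5 bumps 9 from row 4; 9 starts row 5. P = [[1, 3, 6, 7], [2], [4], [5], [9]].
Insert 8: appended to row 1. P = [[1, 3, 6, 7, 8], [2], [4], [5], [9]].

So P = [[1, 3, 6, 7, 8], [2], [4], [5], [9]].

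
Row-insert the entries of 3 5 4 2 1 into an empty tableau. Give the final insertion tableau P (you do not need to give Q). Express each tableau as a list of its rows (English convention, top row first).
Insert 3: appended to row 1. P = [[3]].
Insert 5: appended to row 1. P = [[3, 5]].
Insert 4: 4 bumps 5 from row 1; 5 starts row 2. P = [[3, 4], [5]].
Insert 2: 2 bumps 3 from row 1; 3 bumps 5 from row 2; 5 starts row 3. P = [[2, 4], [3], [5]].
Insert 1: 1 bumps 2 from row 1; 2 bumps 3 from row 2; 3 bumps 5 from row 3; 5 starts row 4. P = [[1, 4], [2], [3], [5]].

So P = [[1, 4], [2], [3], [5]].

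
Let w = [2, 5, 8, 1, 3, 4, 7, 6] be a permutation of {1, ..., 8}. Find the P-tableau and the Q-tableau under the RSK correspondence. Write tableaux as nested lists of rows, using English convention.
Insert each entry of the permutation into P by Schensted row insertion, recording in Q the position of each new cell.

Insert 2: appended to row 1. P = [[2]], Q = [[1]].
Insert 5: appended to row 1. P = [[2, 5]], Q = [[1, 2]].
Insert 8: appended to row 1. P = [[2, 5, 8]], Q = [[1, 2, 3]].
Insert 1: 1 bumps 2 from row 1; 2 starts row 2. P = [[1, 5, 8], [2]], Q = [[1, 2, 3], [4]].
Insert 3: 3 bumps 5 from row 1; 5 appends to row 2. P = [[1, 3, 8], [2, 5]], Q = [[1, 2, 3], [4, 5]].
Insert 4: 4 bumps 8 from row 1; 8 appends to row 2. P = [[1, 3, 4], [2, 5, 8]], Q = [[1, 2, 3], [4, 5, 6]].
Insert 7: appended to row 1. P = [[1, 3, 4, 7], [2, 5, 8]], Q = [[1, 2, 3, 7], [4, 5, 6]].
Insert 6: 6 bumps 7 from row 1; 7 bumps 8 from row 2; 8 starts row 3. P = [[1, 3, 4, 6], [2, 5, 7], [8]], Q = [[1, 2, 3, 7], [4, 5, 6], [8]].

So P = [[1, 3, 4, 6], [2, 5, 7], [8]], Q = [[1, 2, 3, 7], [4, 5, 6], [8]].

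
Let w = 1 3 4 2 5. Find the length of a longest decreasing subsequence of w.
2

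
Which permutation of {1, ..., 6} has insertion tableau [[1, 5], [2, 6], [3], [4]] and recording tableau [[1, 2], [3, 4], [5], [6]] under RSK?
4 6 3 5 2 1

Reverse the RSK construction: for i from n down to 1, find the cell of Q containing i, remove the entry at that cell from P, and reverse-bump it up through P; the value ejected from row 1 is w(i).

Step i=6: Q has 6 at row 4, column 1; remove 4 from row 4 of P and reverse-bump: 4 enters row 3 and ejects 3; 3 enters row 2 and ejects 2; 2 enters row 1 and ejects 1. So w(6) = 1. P is now [[2, 5], [3, 6], [4]].
Step i=5: Q has 5 at row 3, column 1; remove 4 from row 3 of P and reverse-bump: 4 enters row 2 and ejects 3; 3 enters row 1 and ejects 2. So w(5) = 2. P is now [[3, 5], [4, 6]].
Step i=4: Q has 4 at row 2, column 2; remove 6 from row 2 of P and reverse-bump: 6 enters row 1 and ejects 5. So w(4) = 5. P is now [[3, 6], [4]].
Step i=3: Q has 3 at row 2, column 1; remove 4 from row 2 of P and reverse-bump: 4 enters row 1 and ejects 3. So w(3) = 3. P is now [[4, 6]].
Step i=2: Q has 2 at row 1, column 2; remove that cell from P, ejecting 6. So w(2) = 6. P is now [[4]].
Step i=1: Q has 1 at row 1, column 1; remove that cell from P, ejecting 4. So w(1) = 4. P is now [].

So w = 4 6 3 5 2 1.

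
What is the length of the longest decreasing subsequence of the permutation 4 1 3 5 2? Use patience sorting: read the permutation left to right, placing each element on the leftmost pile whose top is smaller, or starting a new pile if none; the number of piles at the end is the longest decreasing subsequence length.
3

4: new pile. tops = [4]
1: new pile. tops = [4, 1]
3: onto pile 2 (replacing 1). tops = [4, 3]
5: onto pile 1 (replacing 4). tops = [5, 3]
2: new pile. tops = [5, 3, 2]

3 piles, so the longest decreasing subsequence has length 3.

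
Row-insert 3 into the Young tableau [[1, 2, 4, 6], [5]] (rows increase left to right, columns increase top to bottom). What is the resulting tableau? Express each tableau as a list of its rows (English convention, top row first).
In row 1, 3 replaces 4 (the leftmost entry greater than 3); 4 is bumped to row 2. In row 2, 4 replaces 5 (the leftmost entry greater than 4); 5 is bumped to row 3. 5 starts a new row 3. The new tableau is [[1, 2, 3, 6], [4], [5]].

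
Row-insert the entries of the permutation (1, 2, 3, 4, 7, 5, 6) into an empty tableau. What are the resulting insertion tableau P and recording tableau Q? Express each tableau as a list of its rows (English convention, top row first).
Insert each entry of the permutation into P by Schensted row insertion, recording in Q the position of each new cell.

After inserting 1: P = [[1]].
After inserting 2: P = [[1, 2]].
After inserting 3: P = [[1, 2, 3]].
After inserting 4: P = [[1, 2, 3, 4]].
After inserting 7: P = [[1, 2, 3, 4, 7]].
After inserting 5: P = [[1, 2, 3, 4, 5], [7]].
After inserting 6: P = [[1, 2, 3, 4, 5, 6], [7]].

So P = [[1, 2, 3, 4, 5, 6], [7]], Q = [[1, 2, 3, 4, 5, 7], [6]].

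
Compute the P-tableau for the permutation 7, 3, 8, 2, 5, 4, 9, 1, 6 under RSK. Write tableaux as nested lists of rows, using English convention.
P = [[1, 4, 6], [2, 5, 9], [3, 8], [7]]

Insert 7: appended to row 1. P = [[7]].
Insert 3: 3 bumps 7 from row 1; 7 starts row 2. P = [[3], [7]].
Insert 8: appended to row 1. P = [[3, 8], [7]].
Insert 2: 2 bumps 3 from row 1; 3 bumps 7 from row 2; 7 starts row 3. P = [[2, 8], [3], [7]].
Insert 5: 5 bumps 8 from row 1; 8 appends to row 2. P = [[2, 5], [3, 8], [7]].
Insert 4: 4 bumps 5 from row 1; 5 bumps 8 from row 2; 8 appends to row 3. P = [[2, 4], [3, 5], [7, 8]].
Insert 9: appended to row 1. P = [[2, 4, 9], [3, 5], [7, 8]].
Insert 1: 1 bumps 2 from row 1; 2 bumps 3 from row 2; 3 bumps 7 from row 3; 7 starts row 4. P = [[1, 4, 9], [2, 5], [3, 8], [7]].
Insert 6: 6 bumps 9 from row 1; 9 appends to row 2. P = [[1, 4, 6], [2, 5, 9], [3, 8], [7]].

So P = [[1, 4, 6], [2, 5, 9], [3, 8], [7]].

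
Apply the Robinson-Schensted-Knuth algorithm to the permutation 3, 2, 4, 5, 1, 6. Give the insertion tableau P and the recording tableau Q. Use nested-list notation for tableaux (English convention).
Insert each entry of the permutation into P by Schensted row insertion, recording in Q the position of each new cell.

Insert 3: appended to row 1. P = [[3]], Q = [[1]].
Insert 2: 2 bumps 3 from row 1; 3 starts row 2. P = [[2], [3]], Q = [[1], [2]].
Insert 4: appended to row 1. P = [[2, 4], [3]], Q = [[1, 3], [2]].
Insert 5: appended to row 1. P = [[2, 4, 5], [3]], Q = [[1, 3, 4], [2]].
Insert 1: 1 bumps 2 from row 1; 2 bumps 3 from row 2; 3 starts row 3. P = [[1, 4, 5], [2], [3]], Q = [[1, 3, 4], [2], [5]].
Insert 6: appended to row 1. P = [[1, 4, 5, 6], [2], [3]], Q = [[1, 3, 4, 6], [2], [5]].

So P = [[1, 4, 5, 6], [2], [3]], Q = [[1, 3, 4, 6], [2], [5]].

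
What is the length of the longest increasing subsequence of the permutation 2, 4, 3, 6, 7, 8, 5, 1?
5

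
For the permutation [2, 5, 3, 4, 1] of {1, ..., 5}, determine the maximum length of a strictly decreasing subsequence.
3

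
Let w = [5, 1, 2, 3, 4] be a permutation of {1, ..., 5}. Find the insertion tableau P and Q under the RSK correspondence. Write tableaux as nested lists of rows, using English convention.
Insert each entry of the permutation into P by Schensted row insertion, recording in Q the position of each new cell.

After inserting 5: P = [[5]].
After inserting 1: P = [[1], [5]].
After inserting 2: P = [[1, 2], [5]].
After inserting 3: P = [[1, 2, 3], [5]].
After inserting 4: P = [[1, 2, 3, 4], [5]].

So P = [[1, 2, 3, 4], [5]], Q = [[1, 3, 4, 5], [2]].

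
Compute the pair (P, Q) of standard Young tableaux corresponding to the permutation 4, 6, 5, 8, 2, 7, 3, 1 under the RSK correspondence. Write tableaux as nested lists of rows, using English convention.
P = [[1, 3, 7], [2, 5], [4, 8], [6]], Q = [[1, 2, 4], [3, 6], [5, 7], [8]]

Insert each entry of the permutation into P by Schensted row insertion, recording in Q the position of each new cell.

After inserting 4: P = [[4]].
After inserting 6: P = [[4, 6]].
After inserting 5: P = [[4, 5], [6]].
After inserting 8: P = [[4, 5, 8], [6]].
After inserting 2: P = [[2, 5, 8], [4], [6]].
After inserting 7: P = [[2, 5, 7], [4, 8], [6]].
After inserting 3: P = [[2, 3, 7], [4, 5], [6, 8]].
After inserting 1: P = [[1, 3, 7], [2, 5], [4, 8], [6]].

So P = [[1, 3, 7], [2, 5], [4, 8], [6]], Q = [[1, 2, 4], [3, 6], [5, 7], [8]].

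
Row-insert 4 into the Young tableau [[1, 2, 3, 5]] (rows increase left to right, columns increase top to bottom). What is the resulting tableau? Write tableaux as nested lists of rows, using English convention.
[[1, 2, 3, 4], [5]]

In row 1, 4 replaces 5 (the leftmost entry greater than 4); 5 is bumped to row 2. 5 starts a new row 2. The new tableau is [[1, 2, 3, 4], [5]].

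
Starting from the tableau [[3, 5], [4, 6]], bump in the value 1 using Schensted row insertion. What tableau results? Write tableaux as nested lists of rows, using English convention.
[[1, 5], [3, 6], [4]]

In row 1, 1 replaces 3 (the leftmost entry greater than 1); 3 is bumped to row 2. In row 2, 3 replaces 4 (the leftmost entry greater than 3); 4 is bumped to row 3. 4 starts a new row 3. The new tableau is [[1, 5], [3, 6], [4]].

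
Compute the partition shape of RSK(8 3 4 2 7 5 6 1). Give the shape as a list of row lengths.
[4, 2, 1, 1]

Row-insert each entry into an empty tableau.

After inserting 8: P = [[8]].
After inserting 3: P = [[3], [8]].
After inserting 4: P = [[3, 4], [8]].
After inserting 2: P = [[2, 4], [3], [8]].
After inserting 7: P = [[2, 4, 7], [3], [8]].
After inserting 5: P = [[2, 4, 5], [3, 7], [8]].
After inserting 6: P = [[2, 4, 5, 6], [3, 7], [8]].
After inserting 1: P = [[1, 4, 5, 6], [2, 7], [3], [8]].

The final insertion tableau P = [[1, 4, 5, 6], [2, 7], [3], [8]] has shape [4, 2, 1, 1].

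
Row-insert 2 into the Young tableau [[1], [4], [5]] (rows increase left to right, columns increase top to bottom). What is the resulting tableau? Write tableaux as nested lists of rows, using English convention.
2 is larger than every entry of row 1, so it is appended to row 1. The new tableau is [[1, 2], [4], [5]].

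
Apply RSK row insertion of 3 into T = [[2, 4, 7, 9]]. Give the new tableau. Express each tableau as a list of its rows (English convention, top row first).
[[2, 3, 7, 9], [4]]

In row 1, 3 replaces 4 (the leftmost entry greater than 3); 4 is bumped to row 2. 4 starts a new row 2. The new tableau is [[2, 3, 7, 9], [4]].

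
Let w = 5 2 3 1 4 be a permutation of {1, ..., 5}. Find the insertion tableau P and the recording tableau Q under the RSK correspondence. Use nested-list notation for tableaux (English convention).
Insert each entry of the permutation into P by Schensted row insertion, recording in Q the position of each new cell.

Insert 5: appended to row 1. P = [[5]], Q = [[1]].
Insert 2: 2 bumps 5 from row 1; 5 starts row 2. P = [[2], [5]], Q = [[1], [2]].
Insert 3: appended to row 1. P = [[2, 3], [5]], Q = [[1, 3], [2]].
Insert 1: 1 bumps 2 from row 1; 2 bumps 5 from row 2; 5 starts row 3. P = [[1, 3], [2], [5]], Q = [[1, 3], [2], [4]].
Insert 4: appended to row 1. P = [[1, 3, 4], [2], [5]], Q = [[1, 3, 5], [2], [4]].

So P = [[1, 3, 4], [2], [5]], Q = [[1, 3, 5], [2], [4]].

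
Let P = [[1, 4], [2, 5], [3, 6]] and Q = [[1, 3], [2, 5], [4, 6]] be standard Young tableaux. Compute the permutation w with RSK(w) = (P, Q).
3 2 6 1 5 4

Reverse the RSK construction: for i from n down to 1, find the cell of Q containing i, remove the entry at that cell from P, and reverse-bump it up through P; the value ejected from row 1 is w(i).

Step i=6: Q has 6 at row 3, column 2; remove 6 from row 3 of P and reverse-bump: 6 enters row 2 and ejects 5; 5 enters row 1 and ejects 4. So w(6) = 4. P is now [[1, 5], [2, 6], [3]].
Step i=5: Q has 5 at row 2, column 2; remove 6 from row 2 of P and reverse-bump: 6 enters row 1 and ejects 5. So w(5) = 5. P is now [[1, 6], [2], [3]].
Step i=4: Q has 4 at row 3, column 1; remove 3 from row 3 of P and reverse-bump: 3 enters row 2 and ejects 2; 2 enters row 1 and ejects 1. So w(4) = 1. P is now [[2, 6], [3]].
Step i=3: Q has 3 at row 1, column 2; remove that cell from P, ejecting 6. So w(3) = 6. P is now [[2], [3]].
Step i=2: Q has 2 at row 2, column 1; remove 3 from row 2 of P and reverse-bump: 3 enters row 1 and ejects 2. So w(2) = 2. P is now [[3]].
Step i=1: Q has 1 at row 1, column 1; remove that cell from P, ejecting 3. So w(1) = 3. P is now [].

So w = 3 2 6 1 5 4.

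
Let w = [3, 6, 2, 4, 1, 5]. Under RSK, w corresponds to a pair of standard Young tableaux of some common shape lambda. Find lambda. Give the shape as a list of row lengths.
[3, 2, 1]

Row-insert each entry into an empty tableau.

After inserting 3: P = [[3]].
After inserting 6: P = [[3, 6]].
After inserting 2: P = [[2, 6], [3]].
After inserting 4: P = [[2, 4], [3, 6]].
After inserting 1: P = [[1, 4], [2, 6], [3]].
After inserting 5: P = [[1, 4, 5], [2, 6], [3]].

The final insertion tableau P = [[1, 4, 5], [2, 6], [3]] has shape [3, 2, 1].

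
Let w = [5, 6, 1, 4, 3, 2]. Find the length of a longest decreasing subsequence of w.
4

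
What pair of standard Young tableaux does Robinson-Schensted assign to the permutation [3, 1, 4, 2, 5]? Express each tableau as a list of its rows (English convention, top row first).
Insert each entry of the permutation into P by Schensted row insertion, recording in Q the position of each new cell.

Insert 3: appended to row 1. P = [[3]], Q = [[1]].
Insert 1: 1 bumps 3 from row 1; 3 starts row 2. P = [[1], [3]], Q = [[1], [2]].
Insert 4: appended to row 1. P = [[1, 4], [3]], Q = [[1, 3], [2]].
Insert 2: 2 bumps 4 from row 1; 4 appends to row 2. P = [[1, 2], [3, 4]], Q = [[1, 3], [2, 4]].
Insert 5: appended to row 1. P = [[1, 2, 5], [3, 4]], Q = [[1, 3, 5], [2, 4]].

So P = [[1, 2, 5], [3, 4]], Q = [[1, 3, 5], [2, 4]].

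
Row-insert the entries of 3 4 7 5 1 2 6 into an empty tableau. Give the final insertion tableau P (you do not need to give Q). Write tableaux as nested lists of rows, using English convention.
P = [[1, 2, 5, 6], [3, 4], [7]]

Insert 3: appended to row 1. P = [[3]].
Insert 4: appended to row 1. P = [[3, 4]].
Insert 7: appended to row 1. P = [[3, 4, 7]].
Insert 5: 5 bumps 7 from row 1; 7 starts row 2. P = [[3, 4, 5], [7]].
Insert 1: 1 bumps 3 from row 1; 3 bumps 7 from row 2; 7 starts row 3. P = [[1, 4, 5], [3], [7]].
Insert 2: 2 bumps 4 from row 1; 4 appends to row 2. P = [[1, 2, 5], [3, 4], [7]].
Insert 6: appended to row 1. P = [[1, 2, 5, 6], [3, 4], [7]].

So P = [[1, 2, 5, 6], [3, 4], [7]].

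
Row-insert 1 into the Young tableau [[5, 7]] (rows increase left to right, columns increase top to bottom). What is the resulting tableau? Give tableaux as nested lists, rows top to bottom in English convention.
[[1, 7], [5]]

In row 1, 1 replaces 5 (the leftmost entry greater than 1); 5 is bumped to row 2. 5 starts a new row 2. The new tableau is [[1, 7], [5]].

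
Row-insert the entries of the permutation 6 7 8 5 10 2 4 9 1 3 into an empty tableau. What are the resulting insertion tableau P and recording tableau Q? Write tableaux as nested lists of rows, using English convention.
P = [[1, 3, 8, 9], [2, 4, 10], [5, 7], [6]], Q = [[1, 2, 3, 5], [4, 7, 8], [6, 10], [9]]

Insert each entry of the permutation into P by Schensted row insertion, recording in Q the position of each new cell.

Insert 6: appended to row 1. P = [[6]].
Insert 7: appended to row 1. P = [[6, 7]].
Insert 8: appended to row 1. P = [[6, 7, 8]].
Insert 5: 5 bumps 6 from row 1; 6 starts row 2. P = [[5, 7, 8], [6]].
Insert 10: appended to row 1. P = [[5, 7, 8, 10], [6]].
Insert 2: 2 bumps 5 from row 1; 5 bumps 6 from row 2; 6 starts row 3. P = [[2, 7, 8, 10], [5], [6]].
Insert 4: 4 bumps 7 from row 1; 7 appends to row 2. P = [[2, 4, 8, 10], [5, 7], [6]].
Insert 9: 9 bumps 10 from row 1; 10 appends to row 2. P = [[2, 4, 8, 9], [5, 7, 10], [6]].
Insert 1: 1 bumps 2 from row 1; 2 bumps 5 from row 2; 5 bumps 6 from row 3; 6 starts row 4. P = [[1, 4, 8, 9], [2, 7, 10], [5], [6]].
Insert 3: 3 bumps 4 from row 1; 4 bumps 7 from row 2; 7 appends to row 3. P = [[1, 3, 8, 9], [2, 4, 10], [5, 7], [6]].

So P = [[1, 3, 8, 9], [2, 4, 10], [5, 7], [6]], Q = [[1, 2, 3, 5], [4, 7, 8], [6, 10], [9]].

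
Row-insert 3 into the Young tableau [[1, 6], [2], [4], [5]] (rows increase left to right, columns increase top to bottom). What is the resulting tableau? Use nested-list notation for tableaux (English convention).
[[1, 3], [2, 6], [4], [5]]

In row 1, 3 replaces 6 (the leftmost entry greater than 3); 6 is bumped to row 2. 6 is appended to row 2. The new tableau is [[1, 3], [2, 6], [4], [5]].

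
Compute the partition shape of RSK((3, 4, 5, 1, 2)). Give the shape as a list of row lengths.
RSK row insertion gives P = [[1, 2, 5], [3, 4]], which has shape [3, 2].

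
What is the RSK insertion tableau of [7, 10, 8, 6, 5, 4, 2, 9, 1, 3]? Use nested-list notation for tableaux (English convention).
P = [[1, 3, 9], [2, 8], [4], [5], [6], [7], [10]]

Insert 7: appended to row 1. P = [[7]].
Insert 10: appended to row 1. P = [[7, 10]].
Insert 8: 8 bumps 10 from row 1; 10 starts row 2. P = [[7, 8], [10]].
Insert 6: 6 bumps 7 from row 1; 7 bumps 10 from row 2; 10 starts row 3. P = [[6, 8], [7], [10]].
Insert 5: 5 bumps 6 from row 1; 6 bumps 7 from row 2; 7 bumps 10 from row 3; 10 starts row 4. P = [[5, 8], [6], [7], [10]].
Insert 4: 4 bumps 5 from row 1; 5 bumps 6 from row 2; 6 bumps 7 from row 3; 7 bumps 10 from row 4; 10 starts row 5. P = [[4, 8], [5], [6], [7], [10]].
Insert 2: 2 bumps 4 from row 1; 4 bumps 5 from row 2; 5 bumps 6 from row 3; 6 bumps 7 from row 4; 7 bumps 10 from row 5; 10 starts row 6. P = [[2, 8], [4], [5], [6], [7], [10]].
Insert 9: appended to row 1. P = [[2, 8, 9], [4], [5], [6], [7], [10]].
Insert 1: 1 bumps 2 from row 1; 2 bumps 4 from row 2; 4 bumps 5 from row 3; 5 bumps 6 from row 4; 6 bumps 7 from row 5; 7 bumps 10 from row 6; 10 starts row 7. P = [[1, 8, 9], [2], [4], [5], [6], [7], [10]].
Insert 3: 3 bumps 8 from row 1; 8 appends to row 2. P = [[1, 3, 9], [2, 8], [4], [5], [6], [7], [10]].

So P = [[1, 3, 9], [2, 8], [4], [5], [6], [7], [10]].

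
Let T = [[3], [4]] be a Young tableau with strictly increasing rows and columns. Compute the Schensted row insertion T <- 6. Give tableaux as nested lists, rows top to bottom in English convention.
[[3, 6], [4]]

6 is larger than every entry of row 1, so it is appended to row 1. The new tableau is [[3, 6], [4]].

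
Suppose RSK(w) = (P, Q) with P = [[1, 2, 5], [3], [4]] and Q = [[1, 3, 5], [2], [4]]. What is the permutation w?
Reverse the RSK construction: for i from n down to 1, find the cell of Q containing i, remove the entry at that cell from P, and reverse-bump it up through P; the value ejected from row 1 is w(i).

Step i=5: Q has 5 at row 1, column 3; remove that cell from P, ejecting 5. So w(5) = 5. P is now [[1, 2], [3], [4]].
Step i=4: Q has 4 at row 3, column 1; remove 4 from row 3 of P and reverse-bump: 4 enters row 2 and ejects 3; 3 enters row 1 and ejects 2. So w(4) = 2. P is now [[1, 3], [4]].
Step i=3: Q has 3 at row 1, column 2; remove that cell from P, ejecting 3. So w(3) = 3. P is now [[1], [4]].
Step i=2: Q has 2 at row 2, column 1; remove 4 from row 2 of P and reverse-bump: 4 enters row 1 and ejects 1. So w(2) = 1. P is now [[4]].
Step i=1: Q has 1 at row 1, column 1; remove that cell from P, ejecting 4. So w(1) = 4. P is now [].

So w = 4 1 3 2 5.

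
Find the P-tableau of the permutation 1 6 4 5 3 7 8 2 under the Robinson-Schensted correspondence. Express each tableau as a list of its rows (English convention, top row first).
Insert 1: appended to row 1. P = [[1]].
Insert 6: appended to row 1. P = [[1, 6]].
Insert 4: 4 bumps 6 from row 1; 6 starts row 2. P = [[1, 4], [6]].
Insert 5: appended to row 1. P = [[1, 4, 5], [6]].
Insert 3: 3 bumps 4 from row 1; 4 bumps 6 from row 2; 6 starts row 3. P = [[1, 3, 5], [4], [6]].
Insert 7: appended to row 1. P = [[1, 3, 5, 7], [4], [6]].
Insert 8: appended to row 1. P = [[1, 3, 5, 7, 8], [4], [6]].
Insert 2: 2 bumps 3 from row 1; 3 bumps 4 from row 2; 4 bumps 6 from row 3; 6 starts row 4. P = [[1, 2, 5, 7, 8], [3], [4], [6]].

So P = [[1, 2, 5, 7, 8], [3], [4], [6]].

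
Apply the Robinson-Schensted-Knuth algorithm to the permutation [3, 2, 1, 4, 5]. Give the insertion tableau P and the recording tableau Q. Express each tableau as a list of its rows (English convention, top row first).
P = [[1, 4, 5], [2], [3]], Q = [[1, 4, 5], [2], [3]]

Insert each entry of the permutation into P by Schensted row insertion, recording in Q the position of each new cell.

After inserting 3: P = [[3]].
After inserting 2: P = [[2], [3]].
After inserting 1: P = [[1], [2], [3]].
After inserting 4: P = [[1, 4], [2], [3]].
After inserting 5: P = [[1, 4, 5], [2], [3]].

So P = [[1, 4, 5], [2], [3]], Q = [[1, 4, 5], [2], [3]].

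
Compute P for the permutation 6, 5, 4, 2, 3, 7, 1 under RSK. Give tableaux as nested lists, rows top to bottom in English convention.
Insert 6: appended to row 1. P = [[6]].
Insert 5: 5 bumps 6 from row 1; 6 starts row 2. P = [[5], [6]].
Insert 4: 4 bumps 5 from row 1; 5 bumps 6 from row 2; 6 starts row 3. P = [[4], [5], [6]].
Insert 2: 2 bumps 4 from row 1; 4 bumps 5 from row 2; 5 bumps 6 from row 3; 6 starts row 4. P = [[2], [4], [5], [6]].
Insert 3: appended to row 1. P = [[2, 3], [4], [5], [6]].
Insert 7: appended to row 1. P = [[2, 3, 7], [4], [5], [6]].
Insert 1: 1 bumps 2 from row 1; 2 bumps 4 from row 2; 4 bumps 5 from row 3; 5 bumps 6 from row 4; 6 starts row 5. P = [[1, 3, 7], [2], [4], [5], [6]].

So P = [[1, 3, 7], [2], [4], [5], [6]].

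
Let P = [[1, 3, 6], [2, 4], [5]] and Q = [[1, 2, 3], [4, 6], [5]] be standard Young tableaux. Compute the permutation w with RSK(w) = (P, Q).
2 5 6 4 1 3

Reverse the RSK construction: for i from n down to 1, find the cell of Q containing i, remove the entry at that cell from P, and reverse-bump it up through P; the value ejected from row 1 is w(i).

Step i=6: Q has 6 at row 2, column 2; remove 4 from row 2 of P and reverse-bump: 4 enters row 1 and ejects 3. So w(6) = 3. P is now [[1, 4, 6], [2], [5]].
Step i=5: Q has 5 at row 3, column 1; remove 5 from row 3 of P and reverse-bump: 5 enters row 2 and ejects 2; 2 enters row 1 and ejects 1. So w(5) = 1. P is now [[2, 4, 6], [5]].
Step i=4: Q has 4 at row 2, column 1; remove 5 from row 2 of P and reverse-bump: 5 enters row 1 and ejects 4. So w(4) = 4. P is now [[2, 5, 6]].
Step i=3: Q has 3 at row 1, column 3; remove that cell from P, ejecting 6. So w(3) = 6. P is now [[2, 5]].
Step i=2: Q has 2 at row 1, column 2; remove that cell from P, ejecting 5. So w(2) = 5. P is now [[2]].
Step i=1: Q has 1 at row 1, column 1; remove that cell from P, ejecting 2. So w(1) = 2. P is now [].

So w = 2 5 6 4 1 3.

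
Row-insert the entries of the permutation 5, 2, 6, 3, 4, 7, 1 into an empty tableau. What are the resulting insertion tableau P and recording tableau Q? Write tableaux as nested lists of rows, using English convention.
P = [[1, 3, 4, 7], [2, 6], [5]], Q = [[1, 3, 5, 6], [2, 4], [7]]

Insert each entry of the permutation into P by Schensted row insertion, recording in Q the position of each new cell.

Insert 5: appended to row 1. P = [[5]].
Insert 2: 2 bumps 5 from row 1; 5 starts row 2. P = [[2], [5]].
Insert 6: appended to row 1. P = [[2, 6], [5]].
Insert 3: 3 bumps 6 from row 1; 6 appends to row 2. P = [[2, 3], [5, 6]].
Insert 4: appended to row 1. P = [[2, 3, 4], [5, 6]].
Insert 7: appended to row 1. P = [[2, 3, 4, 7], [5, 6]].
Insert 1: 1 bumps 2 from row 1; 2 bumps 5 from row 2; 5 starts row 3. P = [[1, 3, 4, 7], [2, 6], [5]].

So P = [[1, 3, 4, 7], [2, 6], [5]], Q = [[1, 3, 5, 6], [2, 4], [7]].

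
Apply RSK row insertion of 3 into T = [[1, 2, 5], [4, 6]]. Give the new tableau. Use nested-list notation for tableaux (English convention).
[[1, 2, 3], [4, 5], [6]]

In row 1, 3 replaces 5 (the leftmost entry greater than 3); 5 is bumped to row 2. In row 2, 5 replaces 6 (the leftmost entry greater than 5); 6 is bumped to row 3. 6 starts a new row 3. The new tableau is [[1, 2, 3], [4, 5], [6]].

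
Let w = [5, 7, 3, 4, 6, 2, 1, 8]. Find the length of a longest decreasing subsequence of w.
4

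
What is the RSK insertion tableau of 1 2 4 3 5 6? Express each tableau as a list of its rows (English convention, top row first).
Insert 1: appended to row 1. P = [[1]].
Insert 2: appended to row 1. P = [[1, 2]].
Insert 4: appended to row 1. P = [[1, 2, 4]].
Insert 3: 3 bumps 4 from row 1; 4 starts row 2. P = [[1, 2, 3], [4]].
Insert 5: appended to row 1. P = [[1, 2, 3, 5], [4]].
Insert 6: appended to row 1. P = [[1, 2, 3, 5, 6], [4]].

So P = [[1, 2, 3, 5, 6], [4]].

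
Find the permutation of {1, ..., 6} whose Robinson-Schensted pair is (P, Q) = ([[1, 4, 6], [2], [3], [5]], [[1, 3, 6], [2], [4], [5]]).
Reverse the RSK construction: for i from n down to 1, find the cell of Q containing i, remove the entry at that cell from P, and reverse-bump it up through P; the value ejected from row 1 is w(i).

Step i=6: Q has 6 at row 1, column 3; remove that cell from P, ejecting 6. So w(6) = 6. P is now [[1, 4], [2], [3], [5]].
Step i=5: Q has 5 at row 4, column 1; remove 5 from row 4 of P and reverse-bump: 5 enters row 3 and ejects 3; 3 enters row 2 and ejects 2; 2 enters row 1 and ejects 1. So w(5) = 1. P is now [[2, 4], [3], [5]].
Step i=4: Q has 4 at row 3, column 1; remove 5 from row 3 of P and reverse-bump: 5 enters row 2 and ejects 3; 3 enters row 1 and ejects 2. So w(4) = 2. P is now [[3, 4], [5]].
Step i=3: Q has 3 at row 1, column 2; remove that cell from P, ejecting 4. So w(3) = 4. P is now [[3], [5]].
Step i=2: Q has 2 at row 2, column 1; remove 5 from row 2 of P and reverse-bump: 5 enters row 1 and ejects 3. So w(2) = 3. P is now [[5]].
Step i=1: Q has 1 at row 1, column 1; remove that cell from P, ejecting 5. So w(1) = 5. P is now [].

So w = 5 3 4 2 1 6.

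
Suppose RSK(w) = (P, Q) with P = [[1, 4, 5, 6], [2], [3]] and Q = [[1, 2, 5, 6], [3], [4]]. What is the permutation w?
Reverse the RSK construction: for i from n down to 1, find the cell of Q containing i, remove the entry at that cell from P, and reverse-bump it up through P; the value ejected from row 1 is w(i).

Step i=6: Q has 6 at row 1, column 4; remove that cell from P, ejecting 6. So w(6) = 6. P is now [[1, 4, 5], [2], [3]].
Step i=5: Q has 5 at row 1, column 3; remove that cell from P, ejecting 5. So w(5) = 5. P is now [[1, 4], [2], [3]].
Step i=4: Q has 4 at row 3, column 1; remove 3 from row 3 of P and reverse-bump: 3 enters row 2 and ejects 2; 2 enters row 1 and ejects 1. So w(4) = 1. P is now [[2, 4], [3]].
Step i=3: Q has 3 at row 2, column 1; remove 3 from row 2 of P and reverse-bump: 3 enters row 1 and ejects 2. So w(3) = 2. P is now [[3, 4]].
Step i=2: Q has 2 at row 1, column 2; remove that cell from P, ejecting 4. So w(2) = 4. P is now [[3]].
Step i=1: Q has 1 at row 1, column 1; remove that cell from P, ejecting 3. So w(1) = 3. P is now [].

So w = 3 4 2 1 5 6.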